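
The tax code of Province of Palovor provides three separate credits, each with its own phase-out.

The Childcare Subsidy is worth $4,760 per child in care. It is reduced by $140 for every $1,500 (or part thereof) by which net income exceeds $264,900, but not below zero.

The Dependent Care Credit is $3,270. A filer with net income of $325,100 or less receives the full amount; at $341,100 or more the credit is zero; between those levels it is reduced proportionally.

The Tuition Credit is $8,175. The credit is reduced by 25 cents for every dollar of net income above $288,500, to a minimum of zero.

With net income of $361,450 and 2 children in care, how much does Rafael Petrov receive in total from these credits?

Childcare Subsidy: base = 2 × $4,760 = $9,520. income exceeds $264,900 by $96,550, which is 65 full-or-partial $1,500 increments; reduction = 65 × $140 = $9,100, leaving $420.
Dependent Care Credit: $361,450 is at or above $341,100, so the credit is $0.
Tuition Credit: 25% of the $72,950 excess over $288,500 is $18,237.50 ≥ base, so the credit is $0.
Total: $420 + $0 + $0 = $420.

$420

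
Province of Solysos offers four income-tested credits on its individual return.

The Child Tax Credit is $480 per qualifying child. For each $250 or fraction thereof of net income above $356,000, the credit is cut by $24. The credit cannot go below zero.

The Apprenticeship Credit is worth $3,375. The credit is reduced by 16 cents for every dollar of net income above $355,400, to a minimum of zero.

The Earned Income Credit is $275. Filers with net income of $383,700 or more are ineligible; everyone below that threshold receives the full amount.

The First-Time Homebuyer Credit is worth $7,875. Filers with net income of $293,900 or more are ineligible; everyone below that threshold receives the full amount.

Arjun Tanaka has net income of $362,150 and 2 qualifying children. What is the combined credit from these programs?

$2,930

Child Tax Credit: base = 2 × $480 = $960. income exceeds $356,000 by $6,150, which is 25 full-or-partial $250 increments; reduction = 25 × $24 = $600, leaving $360.
Apprenticeship Credit: 16% of the $6,750 excess over $355,400 is $1,080; credit = $3,375 − $1,080 = $2,295.
Earned Income Credit: $362,150 is below the $383,700 cutoff, so the full $275 applies.
First-Time Homebuyer Credit: $362,150 meets or exceeds the $293,900 cutoff, so the credit is $0.
Total: $360 + $2,295 + $275 + $0 = $2,930.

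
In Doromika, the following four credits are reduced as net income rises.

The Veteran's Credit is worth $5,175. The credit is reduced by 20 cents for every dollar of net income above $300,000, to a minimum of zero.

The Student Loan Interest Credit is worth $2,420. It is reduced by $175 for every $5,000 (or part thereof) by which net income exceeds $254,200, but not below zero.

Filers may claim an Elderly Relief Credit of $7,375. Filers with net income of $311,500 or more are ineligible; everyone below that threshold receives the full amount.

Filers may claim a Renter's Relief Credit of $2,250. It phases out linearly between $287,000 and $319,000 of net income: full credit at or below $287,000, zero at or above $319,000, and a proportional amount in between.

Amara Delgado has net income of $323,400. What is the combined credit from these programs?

Veteran's Credit: 20% of the $23,400 excess over $300,000 is $4,680; credit = $5,175 − $4,680 = $495.
Student Loan Interest Credit: income exceeds $254,200 by $69,200 → 14 increments × $175 = $2,450 ≥ base, so the credit is $0.
Elderly Relief Credit: $323,400 meets or exceeds the $311,500 cutoff, so the credit is $0.
Renter's Relief Credit: $323,400 is at or above $319,000, so the credit is $0.
Total: $495 + $0 + $0 + $0 = $495.

$495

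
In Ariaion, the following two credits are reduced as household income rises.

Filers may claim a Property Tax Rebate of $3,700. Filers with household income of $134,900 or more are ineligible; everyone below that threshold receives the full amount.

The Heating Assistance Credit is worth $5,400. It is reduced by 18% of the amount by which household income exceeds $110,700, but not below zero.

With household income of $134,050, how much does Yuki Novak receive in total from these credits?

Property Tax Rebate: $134,050 is below the $134,900 cutoff, so the full $3,700 applies.
Heating Assistance Credit: 18% of the $23,350 excess over $110,700 is $4,203; credit = $5,400 − $4,203 = $1,197.
Total: $3,700 + $1,197 = $4,897.

$4,897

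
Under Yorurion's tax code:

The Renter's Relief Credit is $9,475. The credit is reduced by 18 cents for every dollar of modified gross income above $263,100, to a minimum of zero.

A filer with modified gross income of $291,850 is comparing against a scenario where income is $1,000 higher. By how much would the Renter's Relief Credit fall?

$180

At $291,850 — 18% of the $28,750 excess over $263,100 is $5,175; credit = $9,475 − $5,175 = $4,300.
At $292,850 — 18% of the $29,750 excess over $263,100 is $5,355; credit = $9,475 − $5,355 = $4,120.
Lost: $4,300 − $4,120 = $180.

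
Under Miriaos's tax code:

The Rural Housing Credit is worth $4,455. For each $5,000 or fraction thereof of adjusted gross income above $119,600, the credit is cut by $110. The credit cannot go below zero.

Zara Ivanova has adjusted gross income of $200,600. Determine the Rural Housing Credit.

Rural Housing Credit: income exceeds $119,600 by $81,000, which is 17 full-or-partial $5,000 increments; reduction = 17 × $110 = $1,870, leaving $2,585.

$2,585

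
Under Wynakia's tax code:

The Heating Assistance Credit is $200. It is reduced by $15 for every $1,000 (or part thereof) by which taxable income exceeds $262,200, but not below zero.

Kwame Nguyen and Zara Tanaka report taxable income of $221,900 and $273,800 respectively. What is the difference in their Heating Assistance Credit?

$180

Kwame ($221,900): Heating Assistance Credit: $221,900 is at or below the $262,200 threshold, so the full $200 applies.
Zara ($273,800): Heating Assistance Credit: income exceeds $262,200 by $11,600, which is 12 full-or-partial $1,000 increments; reduction = 12 × $15 = $180, leaving $20.
Difference: |$200 − $20| = $180.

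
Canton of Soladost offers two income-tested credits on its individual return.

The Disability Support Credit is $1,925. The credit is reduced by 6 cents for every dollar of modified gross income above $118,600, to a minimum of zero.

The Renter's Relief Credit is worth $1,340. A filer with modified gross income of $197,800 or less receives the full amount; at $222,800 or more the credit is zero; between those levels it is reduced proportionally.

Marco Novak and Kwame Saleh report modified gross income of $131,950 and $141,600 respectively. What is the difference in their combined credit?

Marco ($131,950): Disability Support Credit: 6% of the $13,350 excess over $118,600 is $801; credit = $1,925 − $801 = $1,124. Renter's Relief Credit: $131,950 is at or below the $197,800 threshold, so the full $1,340 applies. total $1,124 + $1,340 = $2,464
Kwame ($141,600): Disability Support Credit: 6% of the $23,000 excess over $118,600 is $1,380; credit = $1,925 − $1,380 = $545. Renter's Relief Credit: $141,600 is at or below the $197,800 threshold, so the full $1,340 applies. total $545 + $1,340 = $1,885
Difference: |$2,464 − $1,885| = $579.

$579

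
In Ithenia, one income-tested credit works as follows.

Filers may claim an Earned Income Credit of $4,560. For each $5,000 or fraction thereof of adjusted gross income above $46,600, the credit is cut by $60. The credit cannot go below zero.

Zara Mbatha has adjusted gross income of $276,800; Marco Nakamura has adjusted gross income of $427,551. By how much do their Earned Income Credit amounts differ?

$1,740

Zara ($276,800): Earned Income Credit: income exceeds $46,600 by $230,200, which is 47 full-or-partial $5,000 increments; reduction = 47 × $60 = $2,820, leaving $1,740.
Marco ($427,551): Earned Income Credit: income exceeds $46,600 by $380,951 → 77 increments × $60 = $4,620 ≥ base, so the credit is $0.
Difference: |$1,740 − $0| = $1,740.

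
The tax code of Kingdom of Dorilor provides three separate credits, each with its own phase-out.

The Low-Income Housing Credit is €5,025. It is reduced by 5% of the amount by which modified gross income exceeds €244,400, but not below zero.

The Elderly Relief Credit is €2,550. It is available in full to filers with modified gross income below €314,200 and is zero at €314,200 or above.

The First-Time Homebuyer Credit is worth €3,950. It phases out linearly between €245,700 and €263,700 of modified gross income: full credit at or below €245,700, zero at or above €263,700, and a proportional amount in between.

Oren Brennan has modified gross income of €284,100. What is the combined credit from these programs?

€5,590

Low-Income Housing Credit: 5% of the €39,700 excess over €244,400 is €1,985; credit = €5,025 − €1,985 = €3,040.
Elderly Relief Credit: €284,100 is below the €314,200 cutoff, so the full €2,550 applies.
First-Time Homebuyer Credit: €284,100 is at or above €263,700, so the credit is €0.
Total: €3,040 + €2,550 + €0 = €5,590.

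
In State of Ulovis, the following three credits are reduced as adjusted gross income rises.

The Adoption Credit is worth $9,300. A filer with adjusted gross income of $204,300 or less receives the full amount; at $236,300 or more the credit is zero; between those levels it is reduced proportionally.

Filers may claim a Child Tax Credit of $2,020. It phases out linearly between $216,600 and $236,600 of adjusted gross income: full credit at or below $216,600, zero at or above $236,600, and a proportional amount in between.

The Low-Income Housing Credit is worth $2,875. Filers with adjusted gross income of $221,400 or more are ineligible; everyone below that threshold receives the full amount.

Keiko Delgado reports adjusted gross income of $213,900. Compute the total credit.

Adoption Credit: $213,900 is $9,600 into a $32,000 phase-out range, leaving 22,400/32,000 of the credit: $9,300 × 22,400/32,000 = $6,510.
Child Tax Credit: $213,900 is at or below the $216,600 threshold, so the full $2,020 applies.
Low-Income Housing Credit: $213,900 is below the $221,400 cutoff, so the full $2,875 applies.
Total: $6,510 + $2,020 + $2,875 = $11,405.

$11,405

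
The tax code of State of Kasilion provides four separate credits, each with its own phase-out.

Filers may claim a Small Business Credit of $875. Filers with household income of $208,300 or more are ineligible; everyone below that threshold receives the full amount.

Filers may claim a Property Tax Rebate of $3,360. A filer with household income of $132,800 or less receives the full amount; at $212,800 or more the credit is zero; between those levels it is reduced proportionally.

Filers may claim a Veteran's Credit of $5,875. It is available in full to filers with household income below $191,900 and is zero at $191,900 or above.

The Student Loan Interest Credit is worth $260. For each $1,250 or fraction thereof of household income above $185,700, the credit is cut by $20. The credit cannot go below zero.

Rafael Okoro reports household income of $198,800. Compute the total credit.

$1,503

Small Business Credit: $198,800 is below the $208,300 cutoff, so the full $875 applies.
Property Tax Rebate: $198,800 is $66,000 into a $80,000 phase-out range, leaving 14,000/80,000 of the credit: $3,360 × 14,000/80,000 = $588.
Veteran's Credit: $198,800 meets or exceeds the $191,900 cutoff, so the credit is $0.
Student Loan Interest Credit: income exceeds $185,700 by $13,100, which is 11 full-or-partial $1,250 increments; reduction = 11 × $20 = $220, leaving $40.
Total: $875 + $588 + $0 + $40 = $1,503.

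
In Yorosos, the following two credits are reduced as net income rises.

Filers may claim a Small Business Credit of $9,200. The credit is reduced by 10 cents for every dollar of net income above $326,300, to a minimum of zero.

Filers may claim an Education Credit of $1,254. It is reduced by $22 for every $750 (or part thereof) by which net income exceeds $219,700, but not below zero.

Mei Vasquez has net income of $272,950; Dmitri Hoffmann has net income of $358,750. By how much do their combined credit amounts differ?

$3,245

Mei ($272,950): Small Business Credit: $272,950 is at or below the $326,300 threshold, so the full $9,200 applies. Education Credit: income exceeds $219,700 by $53,250 → 71 increments × $22 = $1,562 ≥ base, so the credit is $0. total $9,200 + $0 = $9,200
Dmitri ($358,750): Small Business Credit: 10% of the $32,450 excess over $326,300 is $3,245; credit = $9,200 − $3,245 = $5,955. Education Credit: income exceeds $219,700 by $139,050 → 186 increments × $22 = $4,092 ≥ base, so the credit is $0. total $5,955 + $0 = $5,955
Difference: |$9,200 − $5,955| = $3,245.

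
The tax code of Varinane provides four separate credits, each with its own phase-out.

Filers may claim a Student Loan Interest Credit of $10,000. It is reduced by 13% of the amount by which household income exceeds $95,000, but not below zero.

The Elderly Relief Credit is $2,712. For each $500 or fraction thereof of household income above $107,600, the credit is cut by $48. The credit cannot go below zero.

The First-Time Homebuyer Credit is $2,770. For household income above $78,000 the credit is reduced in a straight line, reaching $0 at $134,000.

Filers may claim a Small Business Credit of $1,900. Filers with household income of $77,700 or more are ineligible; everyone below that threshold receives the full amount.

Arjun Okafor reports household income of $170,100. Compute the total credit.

$237

Student Loan Interest Credit: 13% of the $75,100 excess over $95,000 is $9,763; credit = $10,000 − $9,763 = $237.
Elderly Relief Credit: income exceeds $107,600 by $62,500 → 125 increments × $48 = $6,000 ≥ base, so the credit is $0.
First-Time Homebuyer Credit: $170,100 is at or above $134,000, so the credit is $0.
Small Business Credit: $170,100 meets or exceeds the $77,700 cutoff, so the credit is $0.
Total: $237 + $0 + $0 + $0 = $237.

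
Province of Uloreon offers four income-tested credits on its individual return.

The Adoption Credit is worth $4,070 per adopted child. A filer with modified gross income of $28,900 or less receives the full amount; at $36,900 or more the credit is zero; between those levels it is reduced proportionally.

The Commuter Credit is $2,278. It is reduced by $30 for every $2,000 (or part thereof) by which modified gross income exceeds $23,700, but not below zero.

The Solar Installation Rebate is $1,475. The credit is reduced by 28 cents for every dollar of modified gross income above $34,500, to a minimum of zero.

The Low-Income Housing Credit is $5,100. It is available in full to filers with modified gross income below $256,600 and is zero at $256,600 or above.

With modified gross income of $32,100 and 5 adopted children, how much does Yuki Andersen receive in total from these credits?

Adoption Credit: base = 5 × $4,070 = $20,350. $32,100 is $3,200 into a $8,000 phase-out range, leaving 4,800/8,000 of the credit: $20,350 × 4,800/8,000 = $12,210.
Commuter Credit: income exceeds $23,700 by $8,400, which is 5 full-or-partial $2,000 increments; reduction = 5 × $30 = $150, leaving $2,128.
Solar Installation Rebate: $32,100 is at or below the $34,500 threshold, so the full $1,475 applies.
Low-Income Housing Credit: $32,100 is below the $256,600 cutoff, so the full $5,100 applies.
Total: $12,210 + $2,128 + $1,475 + $5,100 = $20,913.

$20,913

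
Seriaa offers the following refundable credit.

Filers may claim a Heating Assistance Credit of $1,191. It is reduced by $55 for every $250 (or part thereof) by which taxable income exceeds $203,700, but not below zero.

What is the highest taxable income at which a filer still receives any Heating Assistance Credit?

$208,950

After 21 increments the reduction is 21 × $55 = $1,155, leaving $36; one more increment wipes it out. Increment 21 ends at excess 21 × $250 = $5,250, so the highest qualifying income is $203,700 + $5,250 = $208,950.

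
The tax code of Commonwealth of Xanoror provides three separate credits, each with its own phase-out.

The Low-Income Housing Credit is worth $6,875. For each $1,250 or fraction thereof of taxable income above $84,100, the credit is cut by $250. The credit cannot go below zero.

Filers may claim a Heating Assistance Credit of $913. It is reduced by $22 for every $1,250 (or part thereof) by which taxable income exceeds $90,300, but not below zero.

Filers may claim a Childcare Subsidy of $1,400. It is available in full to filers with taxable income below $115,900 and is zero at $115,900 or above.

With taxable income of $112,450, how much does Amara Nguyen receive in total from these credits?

Low-Income Housing Credit: income exceeds $84,100 by $28,350, which is 23 full-or-partial $1,250 increments; reduction = 23 × $250 = $5,750, leaving $1,125.
Heating Assistance Credit: income exceeds $90,300 by $22,150, which is 18 full-or-partial $1,250 increments; reduction = 18 × $22 = $396, leaving $517.
Childcare Subsidy: $112,450 is below the $115,900 cutoff, so the full $1,400 applies.
Total: $1,125 + $517 + $1,400 = $3,042.

$3,042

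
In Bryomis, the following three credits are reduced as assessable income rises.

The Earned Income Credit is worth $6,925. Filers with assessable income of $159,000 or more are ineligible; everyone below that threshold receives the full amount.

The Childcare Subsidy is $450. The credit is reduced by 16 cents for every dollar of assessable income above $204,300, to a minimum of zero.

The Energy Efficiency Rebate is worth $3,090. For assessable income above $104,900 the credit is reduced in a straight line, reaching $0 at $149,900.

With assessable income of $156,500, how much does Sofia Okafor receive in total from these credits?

Earned Income Credit: $156,500 is below the $159,000 cutoff, so the full $6,925 applies.
Childcare Subsidy: $156,500 is at or below the $204,300 threshold, so the full $450 applies.
Energy Efficiency Rebate: $156,500 is at or above $149,900, so the credit is $0.
Total: $6,925 + $450 + $0 = $7,375.

$7,375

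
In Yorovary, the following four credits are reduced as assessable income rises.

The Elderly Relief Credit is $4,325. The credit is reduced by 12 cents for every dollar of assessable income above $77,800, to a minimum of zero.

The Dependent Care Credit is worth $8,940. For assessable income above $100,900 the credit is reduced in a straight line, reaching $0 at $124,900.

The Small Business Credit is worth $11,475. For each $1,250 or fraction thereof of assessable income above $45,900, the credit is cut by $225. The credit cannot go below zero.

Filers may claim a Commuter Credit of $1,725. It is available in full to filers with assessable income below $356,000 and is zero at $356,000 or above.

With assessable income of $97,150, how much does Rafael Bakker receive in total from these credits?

$14,918

Elderly Relief Credit: 12% of the $19,350 excess over $77,800 is $2,322; credit = $4,325 − $2,322 = $2,003.
Dependent Care Credit: $97,150 is at or below the $100,900 threshold, so the full $8,940 applies.
Small Business Credit: income exceeds $45,900 by $51,250, which is 41 full-or-partial $1,250 increments; reduction = 41 × $225 = $9,225, leaving $2,250.
Commuter Credit: $97,150 is below the $356,000 cutoff, so the full $1,725 applies.
Total: $2,003 + $8,940 + $2,250 + $1,725 = $14,918.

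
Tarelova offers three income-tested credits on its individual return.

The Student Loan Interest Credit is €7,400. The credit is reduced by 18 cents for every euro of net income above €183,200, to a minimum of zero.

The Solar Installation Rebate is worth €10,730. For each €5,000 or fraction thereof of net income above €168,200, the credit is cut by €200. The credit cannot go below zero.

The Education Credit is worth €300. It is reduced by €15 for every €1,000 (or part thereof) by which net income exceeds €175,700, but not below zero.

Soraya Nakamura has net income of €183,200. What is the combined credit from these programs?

€17,710

Student Loan Interest Credit: €183,200 is at or below the €183,200 threshold, so the full €7,400 applies.
Solar Installation Rebate: income exceeds €168,200 by €15,000, which is 3 full-or-partial €5,000 increments; reduction = 3 × €200 = €600, leaving €10,130.
Education Credit: income exceeds €175,700 by €7,500, which is 8 full-or-partial €1,000 increments; reduction = 8 × €15 = €120, leaving €180.
Total: €7,400 + €10,130 + €180 = €17,710.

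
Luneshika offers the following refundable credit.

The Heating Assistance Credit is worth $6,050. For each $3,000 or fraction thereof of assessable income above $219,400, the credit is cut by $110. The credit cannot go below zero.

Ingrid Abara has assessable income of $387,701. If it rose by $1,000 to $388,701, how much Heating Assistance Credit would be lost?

At $387,701 — income exceeds $219,400 by $168,301 → 57 increments × $110 = $6,270 ≥ base, so the credit is $0.
At $388,701 — income exceeds $219,400 by $169,301 → 57 increments × $110 = $6,270 ≥ base, so the credit is $0.
Lost: $0 − $0 = $0.

$0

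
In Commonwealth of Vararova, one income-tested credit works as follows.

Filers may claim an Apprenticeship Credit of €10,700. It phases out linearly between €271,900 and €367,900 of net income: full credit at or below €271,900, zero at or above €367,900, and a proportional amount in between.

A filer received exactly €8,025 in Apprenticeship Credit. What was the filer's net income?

€295,900

€8,025 is 8,025/10,700 of the full €10,700, so 2,675/10,700 of the €96,000 range has been used: income = €271,900 + €96,000 × 2,675/10,700 = €295,900.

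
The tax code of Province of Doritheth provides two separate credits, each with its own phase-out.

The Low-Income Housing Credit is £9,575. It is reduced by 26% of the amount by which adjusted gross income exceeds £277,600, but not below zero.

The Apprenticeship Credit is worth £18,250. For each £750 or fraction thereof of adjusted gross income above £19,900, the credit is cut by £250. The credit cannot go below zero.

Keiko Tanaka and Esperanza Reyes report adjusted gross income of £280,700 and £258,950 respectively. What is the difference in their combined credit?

£806

Keiko (£280,700): Low-Income Housing Credit: 26% of the £3,100 excess over £277,600 is £806; credit = £9,575 − £806 = £8,769. Apprenticeship Credit: income exceeds £19,900 by £260,800 → 348 increments × £250 = £87,000 ≥ base, so the credit is £0. total £8,769 + £0 = £8,769
Esperanza (£258,950): Low-Income Housing Credit: £258,950 is at or below the £277,600 threshold, so the full £9,575 applies. Apprenticeship Credit: income exceeds £19,900 by £239,050 → 319 increments × £250 = £79,750 ≥ base, so the credit is £0. total £9,575 + £0 = £9,575
Difference: |£8,769 − £9,575| = £806.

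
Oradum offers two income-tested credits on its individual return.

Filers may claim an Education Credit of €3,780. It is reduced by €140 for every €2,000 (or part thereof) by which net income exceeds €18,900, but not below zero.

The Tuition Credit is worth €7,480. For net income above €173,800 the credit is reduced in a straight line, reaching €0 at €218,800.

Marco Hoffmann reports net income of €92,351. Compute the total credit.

Education Credit: income exceeds €18,900 by €73,451 → 37 increments × €140 = €5,180 ≥ base, so the credit is €0.
Tuition Credit: €92,351 is at or below the €173,800 threshold, so the full €7,480 applies.
Total: €0 + €7,480 = €7,480.

€7,480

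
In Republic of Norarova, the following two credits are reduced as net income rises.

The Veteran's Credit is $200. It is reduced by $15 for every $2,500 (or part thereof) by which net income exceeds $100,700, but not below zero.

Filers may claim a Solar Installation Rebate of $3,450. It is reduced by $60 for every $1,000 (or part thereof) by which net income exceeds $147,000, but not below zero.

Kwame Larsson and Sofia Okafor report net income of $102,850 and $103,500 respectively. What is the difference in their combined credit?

$15

Kwame ($102,850): Veteran's Credit: income exceeds $100,700 by $2,150, which is 1 full-or-partial $2,500 increment; reduction = 1 × $15 = $15, leaving $185. Solar Installation Rebate: $102,850 is at or below the $147,000 threshold, so the full $3,450 applies. total $185 + $3,450 = $3,635
Sofia ($103,500): Veteran's Credit: income exceeds $100,700 by $2,800, which is 2 full-or-partial $2,500 increments; reduction = 2 × $15 = $30, leaving $170. Solar Installation Rebate: $103,500 is at or below the $147,000 threshold, so the full $3,450 applies. total $170 + $3,450 = $3,620
Difference: |$3,635 − $3,620| = $15.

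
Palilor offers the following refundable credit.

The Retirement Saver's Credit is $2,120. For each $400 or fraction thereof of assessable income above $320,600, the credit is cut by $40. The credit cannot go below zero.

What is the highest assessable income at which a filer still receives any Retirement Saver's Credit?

After 52 increments the reduction is 52 × $40 = $2,080, leaving $40; one more increment wipes it out. Increment 52 ends at excess 52 × $400 = $20,800, so the highest qualifying income is $320,600 + $20,800 = $341,400.

$341,400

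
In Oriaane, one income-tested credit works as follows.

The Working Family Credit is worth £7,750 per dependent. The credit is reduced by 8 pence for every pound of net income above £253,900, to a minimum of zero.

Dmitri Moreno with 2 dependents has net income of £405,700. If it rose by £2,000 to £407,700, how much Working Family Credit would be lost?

At £405,700 — base = 2 × £7,750 = £15,500. 8% of the £151,800 excess over £253,900 is £12,144; credit = £15,500 − £12,144 = £3,356.
At £407,700 — base = 2 × £7,750 = £15,500. 8% of the £153,800 excess over £253,900 is £12,304; credit = £15,500 − £12,304 = £3,196.
Lost: £3,356 − £3,196 = £160.

£160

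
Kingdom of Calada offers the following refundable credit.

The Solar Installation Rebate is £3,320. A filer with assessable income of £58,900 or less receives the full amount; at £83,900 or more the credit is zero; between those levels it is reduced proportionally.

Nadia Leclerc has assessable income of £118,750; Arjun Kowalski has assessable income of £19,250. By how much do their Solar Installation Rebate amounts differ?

Nadia (£118,750): Solar Installation Rebate: £118,750 is at or above £83,900, so the credit is £0.
Arjun (£19,250): Solar Installation Rebate: £19,250 is at or below the £58,900 threshold, so the full £3,320 applies.
Difference: |£0 − £3,320| = £3,320.

£3,320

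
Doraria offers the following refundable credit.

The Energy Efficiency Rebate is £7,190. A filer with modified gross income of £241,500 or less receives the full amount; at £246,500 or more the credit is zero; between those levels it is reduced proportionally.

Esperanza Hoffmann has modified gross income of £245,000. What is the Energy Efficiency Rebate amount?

£2,157

Energy Efficiency Rebate: £245,000 is £3,500 into a £5,000 phase-out range, leaving 1,500/5,000 of the credit: £7,190 × 1,500/5,000 = £2,157.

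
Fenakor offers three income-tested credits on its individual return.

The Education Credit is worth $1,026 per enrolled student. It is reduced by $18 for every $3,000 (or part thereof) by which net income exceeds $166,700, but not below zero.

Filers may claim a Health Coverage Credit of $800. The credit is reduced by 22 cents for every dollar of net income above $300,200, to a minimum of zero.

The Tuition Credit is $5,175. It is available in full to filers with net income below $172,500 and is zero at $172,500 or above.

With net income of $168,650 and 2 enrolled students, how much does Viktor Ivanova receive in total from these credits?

$8,009

Education Credit: base = 2 × $1,026 = $2,052. income exceeds $166,700 by $1,950, which is 1 full-or-partial $3,000 increment; reduction = 1 × $18 = $18, leaving $2,034.
Health Coverage Credit: $168,650 is at or below the $300,200 threshold, so the full $800 applies.
Tuition Credit: $168,650 is below the $172,500 cutoff, so the full $5,175 applies.
Total: $2,034 + $800 + $5,175 = $8,009.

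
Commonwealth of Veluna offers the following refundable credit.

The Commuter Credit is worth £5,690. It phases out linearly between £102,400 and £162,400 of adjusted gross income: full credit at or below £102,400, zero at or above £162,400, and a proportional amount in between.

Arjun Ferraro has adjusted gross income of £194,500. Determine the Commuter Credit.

Commuter Credit: £194,500 is at or above £162,400, so the credit is £0.

£0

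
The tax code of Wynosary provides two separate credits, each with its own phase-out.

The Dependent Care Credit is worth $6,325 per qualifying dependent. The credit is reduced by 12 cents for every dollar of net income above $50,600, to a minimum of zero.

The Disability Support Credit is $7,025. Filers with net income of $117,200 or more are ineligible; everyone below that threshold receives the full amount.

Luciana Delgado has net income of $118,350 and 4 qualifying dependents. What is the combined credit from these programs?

$17,170

Dependent Care Credit: base = 4 × $6,325 = $25,300. 12% of the $67,750 excess over $50,600 is $8,130; credit = $25,300 − $8,130 = $17,170.
Disability Support Credit: $118,350 meets or exceeds the $117,200 cutoff, so the credit is $0.
Total: $17,170 + $0 = $17,170.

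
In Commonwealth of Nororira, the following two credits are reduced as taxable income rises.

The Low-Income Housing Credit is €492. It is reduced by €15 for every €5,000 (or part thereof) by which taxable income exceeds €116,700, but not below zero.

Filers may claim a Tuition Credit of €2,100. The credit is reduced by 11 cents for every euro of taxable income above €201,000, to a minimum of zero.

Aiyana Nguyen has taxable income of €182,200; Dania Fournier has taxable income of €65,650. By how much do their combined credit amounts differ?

Aiyana (€182,200): Low-Income Housing Credit: income exceeds €116,700 by €65,500, which is 14 full-or-partial €5,000 increments; reduction = 14 × €15 = €210, leaving €282. Tuition Credit: €182,200 is at or below the €201,000 threshold, so the full €2,100 applies. total €282 + €2,100 = €2,382
Dania (€65,650): Low-Income Housing Credit: €65,650 is at or below the €116,700 threshold, so the full €492 applies. Tuition Credit: €65,650 is at or below the €201,000 threshold, so the full €2,100 applies. total €492 + €2,100 = €2,592
Difference: |€2,382 − €2,592| = €210.

€210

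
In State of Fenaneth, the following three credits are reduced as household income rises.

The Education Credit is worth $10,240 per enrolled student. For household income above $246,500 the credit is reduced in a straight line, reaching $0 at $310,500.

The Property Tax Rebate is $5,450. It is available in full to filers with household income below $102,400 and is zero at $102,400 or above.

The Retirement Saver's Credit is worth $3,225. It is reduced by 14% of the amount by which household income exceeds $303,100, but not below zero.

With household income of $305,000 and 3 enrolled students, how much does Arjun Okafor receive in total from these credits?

Education Credit: base = 3 × $10,240 = $30,720. $305,000 is $58,500 into a $64,000 phase-out range, leaving 5,500/64,000 of the credit: $30,720 × 5,500/64,000 = $2,640.
Property Tax Rebate: $305,000 meets or exceeds the $102,400 cutoff, so the credit is $0.
Retirement Saver's Credit: 14% of the $1,900 excess over $303,100 is $266; credit = $3,225 − $266 = $2,959.
Total: $2,640 + $0 + $2,959 = $5,599.

$5,599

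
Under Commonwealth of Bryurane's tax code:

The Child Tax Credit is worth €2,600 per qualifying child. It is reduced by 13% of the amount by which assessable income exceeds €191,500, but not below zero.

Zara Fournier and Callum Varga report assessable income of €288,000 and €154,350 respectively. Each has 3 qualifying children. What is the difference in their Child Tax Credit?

Zara (€288,000): Child Tax Credit: base = 3 × €2,600 = €7,800. 13% of the €96,500 excess over €191,500 is €12,545 ≥ base, so the credit is €0.
Callum (€154,350): Child Tax Credit: base = 3 × €2,600 = €7,800. €154,350 is at or below the €191,500 threshold, so the full €7,800 applies.
Difference: |€0 − €7,800| = €7,800.

€7,800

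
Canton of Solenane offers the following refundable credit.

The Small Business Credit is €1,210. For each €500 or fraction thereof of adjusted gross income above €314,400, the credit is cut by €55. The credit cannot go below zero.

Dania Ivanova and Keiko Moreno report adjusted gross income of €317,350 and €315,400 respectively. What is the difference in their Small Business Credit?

Dania (€317,350): Small Business Credit: income exceeds €314,400 by €2,950, which is 6 full-or-partial €500 increments; reduction = 6 × €55 = €330, leaving €880.
Keiko (€315,400): Small Business Credit: income exceeds €314,400 by €1,000, which is 2 full-or-partial €500 increments; reduction = 2 × €55 = €110, leaving €1,100.
Difference: |€880 − €1,100| = €220.

€220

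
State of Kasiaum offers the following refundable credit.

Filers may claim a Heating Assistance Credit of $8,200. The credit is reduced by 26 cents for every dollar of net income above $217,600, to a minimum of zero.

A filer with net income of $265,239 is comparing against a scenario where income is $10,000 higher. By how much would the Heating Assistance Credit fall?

$0

At $265,239 — 26% of the $47,639 excess over $217,600 is $12,386.14 ≥ base, so the credit is $0.
At $275,239 — 26% of the $57,639 excess over $217,600 is $14,986.14 ≥ base, so the credit is $0.
Lost: $0 − $0 = $0.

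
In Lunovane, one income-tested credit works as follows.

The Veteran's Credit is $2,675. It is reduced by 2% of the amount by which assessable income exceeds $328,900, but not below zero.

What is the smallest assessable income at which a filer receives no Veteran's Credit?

The credit falls by 2% of each dollar above $328,900, so it reaches zero when the excess is $2,675 / 2% = $133,750: income = $328,900 + $133,750 = $462,650.

$462,650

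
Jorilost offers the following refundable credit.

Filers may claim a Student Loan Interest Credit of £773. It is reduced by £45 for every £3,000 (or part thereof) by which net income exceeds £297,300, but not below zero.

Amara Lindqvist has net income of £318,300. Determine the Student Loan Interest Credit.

£458

Student Loan Interest Credit: income exceeds £297,300 by £21,000, which is 7 full-or-partial £3,000 increments; reduction = 7 × £45 = £315, leaving £458.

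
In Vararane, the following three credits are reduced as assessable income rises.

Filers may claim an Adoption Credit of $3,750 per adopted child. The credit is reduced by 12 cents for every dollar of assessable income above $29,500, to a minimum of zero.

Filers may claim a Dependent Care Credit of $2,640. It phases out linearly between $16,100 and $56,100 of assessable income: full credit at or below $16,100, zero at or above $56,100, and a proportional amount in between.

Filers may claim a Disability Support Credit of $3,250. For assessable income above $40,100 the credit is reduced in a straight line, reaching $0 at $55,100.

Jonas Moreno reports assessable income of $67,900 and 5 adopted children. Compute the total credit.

Adoption Credit: base = 5 × $3,750 = $18,750. 12% of the $38,400 excess over $29,500 is $4,608; credit = $18,750 − $4,608 = $14,142.
Dependent Care Credit: $67,900 is at or above $56,100, so the credit is $0.
Disability Support Credit: $67,900 is at or above $55,100, so the credit is $0.
Total: $14,142 + $0 + $0 = $14,142.

$14,142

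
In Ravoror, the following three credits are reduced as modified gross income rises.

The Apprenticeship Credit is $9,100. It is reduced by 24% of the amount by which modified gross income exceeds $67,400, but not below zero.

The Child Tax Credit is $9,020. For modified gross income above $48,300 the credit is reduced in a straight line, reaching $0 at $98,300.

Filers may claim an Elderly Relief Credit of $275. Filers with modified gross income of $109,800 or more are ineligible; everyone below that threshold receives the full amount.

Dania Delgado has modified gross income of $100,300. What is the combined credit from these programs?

$1,479

Apprenticeship Credit: 24% of the $32,900 excess over $67,400 is $7,896; credit = $9,100 − $7,896 = $1,204.
Child Tax Credit: $100,300 is at or above $98,300, so the credit is $0.
Elderly Relief Credit: $100,300 is below the $109,800 cutoff, so the full $275 applies.
Total: $1,204 + $0 + $275 = $1,479.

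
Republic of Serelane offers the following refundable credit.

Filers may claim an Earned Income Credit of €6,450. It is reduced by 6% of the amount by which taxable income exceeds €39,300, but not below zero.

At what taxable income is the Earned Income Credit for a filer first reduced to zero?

€146,800

The credit falls by 6% of each euro above €39,300, so it reaches zero when the excess is €6,450 / 6% = €107,500: income = €39,300 + €107,500 = €146,800.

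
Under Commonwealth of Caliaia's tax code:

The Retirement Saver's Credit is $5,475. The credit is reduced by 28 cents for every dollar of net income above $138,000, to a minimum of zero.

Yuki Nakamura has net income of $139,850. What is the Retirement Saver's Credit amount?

Retirement Saver's Credit: 28% of the $1,850 excess over $138,000 is $518; credit = $5,475 − $518 = $4,957.

$4,957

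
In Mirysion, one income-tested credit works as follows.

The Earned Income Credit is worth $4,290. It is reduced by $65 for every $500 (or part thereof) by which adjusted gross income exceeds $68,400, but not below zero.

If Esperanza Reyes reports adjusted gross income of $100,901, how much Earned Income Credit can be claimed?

$0

Earned Income Credit: income exceeds $68,400 by $32,501 → 66 increments × $65 = $4,290 ≥ base, so the credit is $0.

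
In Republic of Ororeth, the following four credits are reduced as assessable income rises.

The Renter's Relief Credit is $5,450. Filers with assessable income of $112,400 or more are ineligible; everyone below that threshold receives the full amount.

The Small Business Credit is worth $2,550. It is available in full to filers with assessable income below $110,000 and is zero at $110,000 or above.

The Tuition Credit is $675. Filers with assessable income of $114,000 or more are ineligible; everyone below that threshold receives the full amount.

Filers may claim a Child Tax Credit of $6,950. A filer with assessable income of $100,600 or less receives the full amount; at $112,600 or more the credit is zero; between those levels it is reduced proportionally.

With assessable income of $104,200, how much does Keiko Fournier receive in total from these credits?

$13,540

Renter's Relief Credit: $104,200 is below the $112,400 cutoff, so the full $5,450 applies.
Small Business Credit: $104,200 is below the $110,000 cutoff, so the full $2,550 applies.
Tuition Credit: $104,200 is below the $114,000 cutoff, so the full $675 applies.
Child Tax Credit: $104,200 is $3,600 into a $12,000 phase-out range, leaving 8,400/12,000 of the credit: $6,950 × 8,400/12,000 = $4,865.
Total: $5,450 + $2,550 + $675 + $4,865 = $13,540.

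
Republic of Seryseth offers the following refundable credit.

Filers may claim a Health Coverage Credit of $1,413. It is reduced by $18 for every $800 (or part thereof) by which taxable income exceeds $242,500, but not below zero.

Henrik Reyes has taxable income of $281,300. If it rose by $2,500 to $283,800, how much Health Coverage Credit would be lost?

$54

At $281,300 — income exceeds $242,500 by $38,800, which is 49 full-or-partial $800 increments; reduction = 49 × $18 = $882, leaving $531.
At $283,800 — income exceeds $242,500 by $41,300, which is 52 full-or-partial $800 increments; reduction = 52 × $18 = $936, leaving $477.
Lost: $531 − $477 = $54.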